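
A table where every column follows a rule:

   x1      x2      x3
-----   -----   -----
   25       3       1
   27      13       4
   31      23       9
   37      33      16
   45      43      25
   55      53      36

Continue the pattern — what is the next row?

67  63  49

Column x1 goes 25, 27, 31, 37, 45, 55 → 67 (differences are 2, 4, 6, … (increasing by 2 each time)).
Column x2: 3, 13, 23, 33, 43, 53 → 63 (+10 each step).
Column x3 goes 1, 4, 9, 16, 25, 36 → 49 (perfect squares: 1², 2², 3², …).
Combining the parts gives 67  63  49.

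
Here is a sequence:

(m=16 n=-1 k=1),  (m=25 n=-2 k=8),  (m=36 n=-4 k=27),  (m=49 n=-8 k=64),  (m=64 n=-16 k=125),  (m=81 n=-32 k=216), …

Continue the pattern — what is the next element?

(m=100 n=-64 k=343)

M goes 16, 25, 36, 49, 64, 81 → 100 (perfect squares: 4², 5², 6², …).
For the n, ×2 each step: -1, -2, -4, -8, -16, -32 → -64.
K: perfect cubes: 1³, 2³, 3³, …, so 1, 8, 27, 64, 125, 216 → 343.
Combining the parts gives (m=100 n=-64 k=343).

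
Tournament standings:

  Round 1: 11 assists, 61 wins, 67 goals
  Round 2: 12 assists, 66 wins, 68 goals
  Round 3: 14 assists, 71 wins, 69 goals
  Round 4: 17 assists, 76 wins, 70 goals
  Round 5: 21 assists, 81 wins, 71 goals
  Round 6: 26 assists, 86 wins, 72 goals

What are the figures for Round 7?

Assists: differences are 1, 2, 3, … (increasing by 1 each time), so 11, 12, 14, 17, 21, 26 → 32.
Wins: +5 each step; 61, 66, 71, 76, 81, 86 → 91.
Goals: +1 each step, so 67, 68, 69, 70, 71, 72 → 73.
Putting it together: 32 assists, 91 wins, 73 goals.

32 assists, 91 wins, 73 goals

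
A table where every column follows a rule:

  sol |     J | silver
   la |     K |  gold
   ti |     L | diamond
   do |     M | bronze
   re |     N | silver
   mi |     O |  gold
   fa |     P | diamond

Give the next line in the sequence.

sol  Q  bronze

Note: runs through the solfège scale do→ti, so sol, la, ti, do, re, mi, fa → sol.
Letter goes J, K, L, M, N, O, P → Q (letters move forward 1 place in the alphabet).
Rank: repeats silver → gold → diamond → bronze; silver, gold, diamond, bronze, silver, gold, diamond → bronze.
So the next line is sol  Q  bronze.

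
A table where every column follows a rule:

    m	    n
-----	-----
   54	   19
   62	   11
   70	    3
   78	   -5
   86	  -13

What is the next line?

94  -21

Column m: +8 each step; 54, 62, 70, 78, 86 → 94.
For the column n, together with the column m always sums to 73: 19, 11, 3, -5, -13 → -21.
Putting it together: 94  -21.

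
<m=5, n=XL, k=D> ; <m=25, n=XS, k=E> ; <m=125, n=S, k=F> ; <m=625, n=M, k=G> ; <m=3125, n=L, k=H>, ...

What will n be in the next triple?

XL

For the m, ×5 each step: 5, 25, 125, 625, 3125 → 15625.
For the n, runs through clothing sizes XS→XL: XL, XS, S, M, L → XL.
K goes D, E, F, G, H → I (letters move forward 1 place in the alphabet).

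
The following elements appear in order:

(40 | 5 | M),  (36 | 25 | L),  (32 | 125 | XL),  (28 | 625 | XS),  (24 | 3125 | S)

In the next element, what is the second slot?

15625

First slot: −4 each step, so 40, 36, 32, 28, 24 → 20.
Second slot: ×5 each step, so 5, 25, 125, 625, 3125 → 15625.
Size: runs through clothing sizes XS→XL, so M, L, XL, XS, S → M.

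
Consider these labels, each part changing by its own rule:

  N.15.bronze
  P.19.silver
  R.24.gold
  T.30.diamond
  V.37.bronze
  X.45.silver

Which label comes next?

Letter: letters move forward 2 places in the alphabet; N, P, R, T, V, X → Z.
Second component goes 15, 19, 24, 30, 37, 45 → 54 (differences are 4, 5, 6, … (increasing by 1 each time)).
For the rank, repeats bronze → silver → gold → diamond: bronze, silver, gold, diamond, bronze, silver → gold.
Putting it together: Z.54.gold.

Z.54.gold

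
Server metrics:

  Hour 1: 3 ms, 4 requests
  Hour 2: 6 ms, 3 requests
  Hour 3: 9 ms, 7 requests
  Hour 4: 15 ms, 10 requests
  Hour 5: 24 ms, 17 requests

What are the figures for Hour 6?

Ms: each term is the sum of the two before it, so 3, 6, 9, 15, 24 → 39.
Requests: each term is the sum of the two before it, so 4, 3, 7, 10, 17 → 27.
Putting it together: 39 ms, 27 requests.

39 ms, 27 requests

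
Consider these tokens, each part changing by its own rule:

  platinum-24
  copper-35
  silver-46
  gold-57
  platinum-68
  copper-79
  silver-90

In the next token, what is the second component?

101

Second component — +11 each step: 24, 35, 46, 57, 68, 79, 90 → 101.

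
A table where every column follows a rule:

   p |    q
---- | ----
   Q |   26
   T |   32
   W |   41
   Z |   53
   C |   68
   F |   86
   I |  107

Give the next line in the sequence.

L  131

Column p goes Q, T, W, Z, C, F, I → L (letters move forward 3 places in the alphabet, wrapping Z→A).
Column q: 26, 32, 41, 53, 68, 86, 107 → 131 (differences are 6, 9, 12, … (increasing by 3 each time)).
Combining the parts gives L  131.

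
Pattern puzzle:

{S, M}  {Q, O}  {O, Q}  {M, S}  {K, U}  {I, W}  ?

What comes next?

{G, Y}

First letter goes S, Q, O, M, K, I → G (letters move back 2 places in the alphabet).
Second letter: letters move forward 2 places in the alphabet, so M, O, Q, S, U, W → Y.
Combining the parts gives {G, Y}.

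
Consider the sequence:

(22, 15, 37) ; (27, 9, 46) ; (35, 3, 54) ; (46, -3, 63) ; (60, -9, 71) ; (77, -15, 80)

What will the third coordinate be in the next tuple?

88

Third coordinate: 37, 46, 54, 63, 71, 80 → 88 (alternating steps +9, +8, +9, +8, …).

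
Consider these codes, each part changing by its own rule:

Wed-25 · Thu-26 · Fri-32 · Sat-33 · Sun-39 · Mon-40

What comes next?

Day: Wed, Thu, Fri, Sat, Sun, Mon → Tue (runs through the weekdays Mon→Sun).
Second component goes 25, 26, 32, 33, 39, 40 → 46 (alternating steps +1, +6, +1, +6, …).
So the next code is Tue-46.

Tue-46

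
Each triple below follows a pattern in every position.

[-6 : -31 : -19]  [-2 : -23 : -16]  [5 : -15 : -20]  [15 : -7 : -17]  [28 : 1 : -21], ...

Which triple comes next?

First value goes -6, -2, 5, 15, 28 → 44 (differences are 4, 7, 10, … (increasing by 3 each time)).
Second value: +8 each step, so -31, -23, -15, -7, 1 → 9.
Third value — alternating steps +3, −4, +3, −4, …: -19, -16, -20, -17, -21 → -18.
So the next triple is [44 : 9 : -18].

[44 : 9 : -18]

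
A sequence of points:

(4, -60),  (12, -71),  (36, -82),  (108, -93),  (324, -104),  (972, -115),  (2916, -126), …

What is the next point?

For the first value, ×3 each step: 4, 12, 36, 108, 324, 972, 2916 → 8748.
Second value: -60, -71, -82, -93, -104, -115, -126 → -137 (−11 each step).
Putting it together: (8748, -137).

(8748, -137)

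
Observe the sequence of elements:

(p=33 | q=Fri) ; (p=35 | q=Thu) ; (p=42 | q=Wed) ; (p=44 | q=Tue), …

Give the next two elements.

For the p, alternating steps +2, +7, +2, +7, …: 33, 35, 42, 44 → 51 → 53.
Q: runs backward through the weekdays Mon→Sun, so Fri, Thu, Wed, Tue → Mon → Sun.
Putting the parts together: (p=51 | q=Mon) and then (p=53 | q=Sun).

(p=51 | q=Mon), (p=53 | q=Sun)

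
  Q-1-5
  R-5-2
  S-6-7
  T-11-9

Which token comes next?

Letter: letters move forward 1 place in the alphabet; Q, R, S, T → U.
Second component — each term is the sum of the two before it: 1, 5, 6, 11 → 17.
Third component — each term is the sum of the two before it: 5, 2, 7, 9 → 16.
Putting it together: U-17-16.

U-17-16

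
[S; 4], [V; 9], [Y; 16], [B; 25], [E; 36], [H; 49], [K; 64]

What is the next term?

[N; 81]

Letter goes S, V, Y, B, E, H, K → N (letters move forward 3 places in the alphabet, wrapping Z→A).
Second entry: 4, 9, 16, 25, 36, 49, 64 → 81 (perfect squares: 2², 3², 4², …).
Combining the parts gives [N; 81].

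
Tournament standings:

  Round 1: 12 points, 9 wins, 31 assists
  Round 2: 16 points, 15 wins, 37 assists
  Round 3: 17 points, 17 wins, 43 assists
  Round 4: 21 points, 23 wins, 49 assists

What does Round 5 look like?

Points: alternating steps +4, +1, +4, +1, …; 12, 16, 17, 21 → 22.
Wins — alternating steps +6, +2, +6, +2, …: 9, 15, 17, 23 → 25.
Assists goes 31, 37, 43, 49 → 55 (+6 each step).
Combining the parts gives 22 points, 25 wins, 55 assists.

22 points, 25 wins, 55 assists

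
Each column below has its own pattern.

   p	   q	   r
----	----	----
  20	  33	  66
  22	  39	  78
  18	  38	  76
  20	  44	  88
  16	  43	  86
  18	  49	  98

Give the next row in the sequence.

14  48  96

Column p — alternating steps +2, −4, +2, −4, …: 20, 22, 18, 20, 16, 18 → 14.
Column q: alternating steps +6, −1, +6, −1, …, so 33, 39, 38, 44, 43, 49 → 48.
Column r goes 66, 78, 76, 88, 86, 98 → 96 (always 2 × the column q).
Putting it together: 14  48  96.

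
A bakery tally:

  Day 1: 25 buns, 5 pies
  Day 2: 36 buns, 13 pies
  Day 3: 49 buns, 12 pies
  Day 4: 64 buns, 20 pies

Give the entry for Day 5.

81 buns, 19 pies

Buns — perfect squares: 5², 6², 7², …: 25, 36, 49, 64 → 81.
For the pies, alternating steps +8, −1, +8, −1, …: 5, 13, 12, 20 → 19.
So the next record is 81 buns, 19 pies.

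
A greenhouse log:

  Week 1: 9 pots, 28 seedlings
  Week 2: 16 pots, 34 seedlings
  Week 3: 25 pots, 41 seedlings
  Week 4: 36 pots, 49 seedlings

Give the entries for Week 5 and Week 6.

Pots: perfect squares: 3², 4², 5², …, so 9, 16, 25, 36 → 49 → 64.
Seedlings: differences are 6, 7, 8, … (increasing by 1 each time), so 28, 34, 41, 49 → 58 → 68.
Putting the parts together: 49 pots, 58 seedlings and then 64 pots, 68 seedlings.

49 pots, 58 seedlings; 64 pots, 68 seedlings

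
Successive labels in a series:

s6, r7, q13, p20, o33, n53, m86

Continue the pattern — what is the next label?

Letter: letters move back 1 place in the alphabet; s, r, q, p, o, n, m → l.
For the second component, each term is the sum of the two before it: 6, 7, 13, 20, 33, 53, 86 → 139.
Combining the parts gives l139.

l139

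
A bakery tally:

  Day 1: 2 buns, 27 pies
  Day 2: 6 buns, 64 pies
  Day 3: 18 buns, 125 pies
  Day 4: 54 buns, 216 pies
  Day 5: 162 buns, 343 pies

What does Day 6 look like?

486 buns, 512 pies

Buns: ×3 each step, so 2, 6, 18, 54, 162 → 486.
Pies: perfect cubes: 3³, 4³, 5³, …, so 27, 64, 125, 216, 343 → 512.
Combining the parts gives 486 buns, 512 pies.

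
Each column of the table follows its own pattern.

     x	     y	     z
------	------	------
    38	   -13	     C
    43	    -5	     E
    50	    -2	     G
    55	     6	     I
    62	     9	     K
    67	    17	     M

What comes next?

Column x — alternating steps +5, +7, +5, +7, …: 38, 43, 50, 55, 62, 67 → 74.
Column y: alternating steps +8, +3, +8, +3, …, so -13, -5, -2, 6, 9, 17 → 20.
Column z: letters move forward 2 places in the alphabet; C, E, G, I, K, M → O.
Putting it together: 74  20  O.

74  20  O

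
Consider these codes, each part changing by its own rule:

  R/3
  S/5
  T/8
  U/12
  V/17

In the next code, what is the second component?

23

Second component — differences are 2, 3, 4, … (increasing by 1 each time): 3, 5, 8, 12, 17 → 23.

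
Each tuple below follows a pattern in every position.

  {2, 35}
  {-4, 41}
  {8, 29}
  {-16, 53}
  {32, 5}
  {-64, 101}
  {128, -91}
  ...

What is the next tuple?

First component: ×(-2) each step, so 2, -4, 8, -16, 32, -64, 128 → -256.
Second component: together with the first component always sums to 37; 35, 41, 29, 53, 5, 101, -91 → 293.
Putting it together: {-256, 293}.

{-256, 293}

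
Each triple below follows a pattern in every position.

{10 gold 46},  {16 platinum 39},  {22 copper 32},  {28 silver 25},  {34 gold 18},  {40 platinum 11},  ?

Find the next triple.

First component — +6 each step: 10, 16, 22, 28, 34, 40 → 46.
Metal: repeats gold → platinum → copper → silver, so gold, platinum, copper, silver, gold, platinum → copper.
Third component: −7 each step, so 46, 39, 32, 25, 18, 11 → 4.
So the next triple is {46 copper 4}.

{46 copper 4}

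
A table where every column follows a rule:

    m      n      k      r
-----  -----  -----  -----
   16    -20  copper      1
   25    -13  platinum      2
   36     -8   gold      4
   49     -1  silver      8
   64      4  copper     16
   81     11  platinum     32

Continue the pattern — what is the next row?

For the column m, perfect squares: 4², 5², 6², …: 16, 25, 36, 49, 64, 81 → 100.
Column n: -20, -13, -8, -1, 4, 11 → 16 (alternating steps +7, +5, +7, +5, …).
Column k: copper, platinum, gold, silver, copper, platinum → gold (repeats copper → platinum → gold → silver).
For the column r, ×2 each step: 1, 2, 4, 8, 16, 32 → 64.
Combining the parts gives 100  16  gold  64.

100  16  gold  64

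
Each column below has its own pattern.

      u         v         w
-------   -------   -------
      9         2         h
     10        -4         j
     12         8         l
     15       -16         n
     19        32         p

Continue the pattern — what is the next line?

Column u: differences are 1, 2, 3, … (increasing by 1 each time); 9, 10, 12, 15, 19 → 24.
Column v goes 2, -4, 8, -16, 32 → -64 (×(-2) each step).
Column w goes h, j, l, n, p → r (letters move forward 2 places in the alphabet).
Putting it together: 24  -64  r.

24  -64  r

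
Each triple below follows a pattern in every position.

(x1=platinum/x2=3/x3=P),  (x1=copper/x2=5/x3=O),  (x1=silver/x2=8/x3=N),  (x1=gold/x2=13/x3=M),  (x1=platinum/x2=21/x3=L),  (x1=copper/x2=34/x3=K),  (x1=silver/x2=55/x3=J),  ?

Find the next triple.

(x1=gold/x2=89/x3=I)

X1: platinum, copper, silver, gold, platinum, copper, silver → gold (repeats platinum → copper → silver → gold).
For the x2, each term is the sum of the two before it: 3, 5, 8, 13, 21, 34, 55 → 89.
X3 — letters move back 1 place in the alphabet: P, O, N, M, L, K, J → I.
Putting it together: (x1=gold/x2=89/x3=I).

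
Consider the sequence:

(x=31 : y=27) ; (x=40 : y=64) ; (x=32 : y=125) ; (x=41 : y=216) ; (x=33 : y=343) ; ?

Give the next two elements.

X: alternating steps +9, −8, +9, −8, …, so 31, 40, 32, 41, 33 → 42 → 34.
Y: perfect cubes: 3³, 4³, 5³, …; 27, 64, 125, 216, 343 → 512 → 729.
So the next two elements are (x=42 : y=512) and (x=34 : y=729).

(x=42 : y=512), (x=34 : y=729)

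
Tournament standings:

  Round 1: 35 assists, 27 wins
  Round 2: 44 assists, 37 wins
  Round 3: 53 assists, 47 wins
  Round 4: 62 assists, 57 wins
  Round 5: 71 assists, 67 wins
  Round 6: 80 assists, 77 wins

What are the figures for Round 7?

89 assists, 87 wins

Assists: +9 each step, so 35, 44, 53, 62, 71, 80 → 89.
Wins: 27, 37, 47, 57, 67, 77 → 87 (+10 each step).
Combining the parts gives 89 assists, 87 wins.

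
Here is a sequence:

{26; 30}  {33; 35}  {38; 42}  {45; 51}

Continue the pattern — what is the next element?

First entry — alternating steps +7, +5, +7, +5, …: 26, 33, 38, 45 → 50.
Second entry: 30, 35, 42, 51 → 62 (differences are 5, 7, 9, … (increasing by 2 each time)).
Putting it together: {50; 62}.

{50; 62}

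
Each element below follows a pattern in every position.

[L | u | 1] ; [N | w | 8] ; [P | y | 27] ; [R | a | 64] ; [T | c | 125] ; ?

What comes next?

[V | e | 216]

First letter goes L, N, P, R, T → V (letters move forward 2 places in the alphabet).
Second letter — letters move forward 2 places in the alphabet, wrapping Z→A: u, w, y, a, c → e.
Third part: perfect cubes: 1³, 2³, 3³, …, so 1, 8, 27, 64, 125 → 216.
So the next element is [V | e | 216].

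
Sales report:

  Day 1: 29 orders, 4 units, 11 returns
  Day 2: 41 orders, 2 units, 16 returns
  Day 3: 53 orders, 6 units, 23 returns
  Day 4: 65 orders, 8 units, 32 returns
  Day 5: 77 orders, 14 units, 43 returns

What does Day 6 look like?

Orders: 29, 41, 53, 65, 77 → 89 (+12 each step).
Units goes 4, 2, 6, 8, 14 → 22 (each term is the sum of the two before it).
Returns goes 11, 16, 23, 32, 43 → 56 (differences are 5, 7, 9, … (increasing by 2 each time)).
So the next record is 89 orders, 22 units, 56 returns.

89 orders, 22 units, 56 returns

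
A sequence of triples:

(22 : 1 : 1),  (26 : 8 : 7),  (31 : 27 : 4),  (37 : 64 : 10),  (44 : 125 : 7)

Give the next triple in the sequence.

First entry: differences are 4, 5, 6, … (increasing by 1 each time), so 22, 26, 31, 37, 44 → 52.
For the second entry, perfect cubes: 1³, 2³, 3³, …: 1, 8, 27, 64, 125 → 216.
Third entry: alternating steps +6, −3, +6, −3, …, so 1, 7, 4, 10, 7 → 13.
So the next triple is (52 : 216 : 13).

(52 : 216 : 13)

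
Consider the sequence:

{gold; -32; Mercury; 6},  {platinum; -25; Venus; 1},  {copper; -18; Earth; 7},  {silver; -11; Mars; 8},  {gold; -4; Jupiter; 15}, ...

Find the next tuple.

{platinum; 3; Saturn; 23}

Metal — repeats gold → platinum → copper → silver: gold, platinum, copper, silver, gold → platinum.
Second part: +7 each step; -32, -25, -18, -11, -4 → 3.
Planet goes Mercury, Venus, Earth, Mars, Jupiter → Saturn (runs through the planets Mercury→Neptune).
Fourth part: 6, 1, 7, 8, 15 → 23 (each term is the sum of the two before it).
Combining the parts gives {platinum; 3; Saturn; 23}.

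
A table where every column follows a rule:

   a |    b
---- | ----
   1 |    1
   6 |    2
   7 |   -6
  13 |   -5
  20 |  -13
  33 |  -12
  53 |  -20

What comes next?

86  -19

For the column a, each term is the sum of the two before it: 1, 6, 7, 13, 20, 33, 53 → 86.
Column b: alternating steps +1, −8, +1, −8, …, so 1, 2, -6, -5, -13, -12, -20 → -19.
So the next row is 86  -19.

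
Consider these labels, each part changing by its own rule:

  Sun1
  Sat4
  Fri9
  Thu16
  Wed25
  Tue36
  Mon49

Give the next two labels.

Sun64 then Sat81

Day: runs backward through the weekdays Mon→Sun; Sun, Sat, Fri, Thu, Wed, Tue, Mon → Sun → Sat.
Second component goes 1, 4, 9, 16, 25, 36, 49 → 64 → 81 (perfect squares: 1², 2², 3², …).
So the next two labels are Sun64 and Sat81.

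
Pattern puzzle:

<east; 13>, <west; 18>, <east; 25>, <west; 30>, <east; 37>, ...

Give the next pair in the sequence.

<west; 42>

Direction — alternates east ↔ west: east, west, east, west, east → west.
Second value: alternating steps +5, +7, +5, +7, …; 13, 18, 25, 30, 37 → 42.
Putting it together: <west; 42>.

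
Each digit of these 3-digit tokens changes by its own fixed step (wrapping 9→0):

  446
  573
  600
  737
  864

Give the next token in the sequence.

991

First digit: 4, 5, 6, 7, 8 → 9 (+1 each step, mod 10).
For the second digit, +3 each step, mod 10: 4, 7, 0, 3, 6 → 9.
For the third digit, −3 each step, mod 10: 6, 3, 0, 7, 4 → 1.
Combining the parts gives 991.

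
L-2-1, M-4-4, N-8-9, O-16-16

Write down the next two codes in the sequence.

P-32-25 then Q-64-36

Letter goes L, M, N, O → P → Q (letters move forward 1 place in the alphabet).
For the second component, ×2 each step: 2, 4, 8, 16 → 32 → 64.
Third component: 1, 4, 9, 16 → 25 → 36 (perfect squares: 1², 2², 3², …).
Putting the parts together: P-32-25 and then Q-64-36.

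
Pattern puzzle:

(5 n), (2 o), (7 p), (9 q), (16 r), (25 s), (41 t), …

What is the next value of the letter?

First entry: 5, 2, 7, 9, 16, 25, 41 → 66 (each term is the sum of the two before it).
Letter goes n, o, p, q, r, s, t → u (letters move forward 1 place in the alphabet).

u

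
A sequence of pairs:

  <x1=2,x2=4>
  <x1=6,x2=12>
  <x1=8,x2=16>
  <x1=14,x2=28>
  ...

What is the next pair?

<x1=22,x2=44>

X1: each term is the sum of the two before it, so 2, 6, 8, 14 → 22.
X2: always 2 × the x1; 4, 12, 16, 28 → 44.
Putting it together: <x1=22,x2=44>.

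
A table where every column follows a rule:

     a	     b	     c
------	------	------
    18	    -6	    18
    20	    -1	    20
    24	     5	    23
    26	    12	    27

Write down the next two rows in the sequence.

30  20  32; 32  29  38

Column a: alternating steps +2, +4, +2, +4, …; 18, 20, 24, 26 → 30 → 32.
Column b — differences are 5, 6, 7, … (increasing by 1 each time): -6, -1, 5, 12 → 20 → 29.
Column c: 18, 20, 23, 27 → 32 → 38 (differences are 2, 3, 4, … (increasing by 1 each time)).
So the next two rows are 30  20  32 and 32  29  38.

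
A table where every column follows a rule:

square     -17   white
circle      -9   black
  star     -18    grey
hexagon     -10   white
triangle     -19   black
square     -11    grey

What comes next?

Shape: square, circle, star, hexagon, triangle, square → circle (repeats square → circle → star → hexagon → triangle).
Second component — alternating steps +8, −9, +8, −9, …: -17, -9, -18, -10, -19, -11 → -20.
Shade: repeats white → black → grey; white, black, grey, white, black, grey → white.
Putting it together: circle  -20  white.

circle  -20  white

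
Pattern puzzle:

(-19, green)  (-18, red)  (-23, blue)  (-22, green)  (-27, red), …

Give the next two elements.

First component — alternating steps +1, −5, +1, −5, …: -19, -18, -23, -22, -27 → -26 → -31.
Colour — repeats green → red → blue: green, red, blue, green, red → blue → green.
Putting the parts together: (-26, blue) and then (-31, green).

(-26, blue), (-31, green)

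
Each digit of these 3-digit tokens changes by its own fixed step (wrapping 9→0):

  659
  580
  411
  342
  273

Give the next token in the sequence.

First digit: −1 each step, mod 10; 6, 5, 4, 3, 2 → 1.
Second digit — +3 each step, mod 10: 5, 8, 1, 4, 7 → 0.
Third digit — +1 each step, mod 10: 9, 0, 1, 2, 3 → 4.
Combining the parts gives 104.

104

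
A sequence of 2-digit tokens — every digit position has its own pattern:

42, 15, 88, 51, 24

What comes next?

97

For the first digit, −3 each step, mod 10: 4, 1, 8, 5, 2 → 9.
Second digit — +3 each step, mod 10: 2, 5, 8, 1, 4 → 7.
So the next token is 97.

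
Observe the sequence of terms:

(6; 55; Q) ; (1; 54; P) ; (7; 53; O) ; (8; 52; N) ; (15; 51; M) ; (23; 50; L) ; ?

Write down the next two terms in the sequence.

(38; 49; K), (61; 48; J)

First value goes 6, 1, 7, 8, 15, 23 → 38 → 61 (each term is the sum of the two before it).
Second value goes 55, 54, 53, 52, 51, 50 → 49 → 48 (−1 each step).
Letter: Q, P, O, N, M, L → K → J (letters move back 1 place in the alphabet).
So the next two terms are (38; 49; K) and (61; 48; J).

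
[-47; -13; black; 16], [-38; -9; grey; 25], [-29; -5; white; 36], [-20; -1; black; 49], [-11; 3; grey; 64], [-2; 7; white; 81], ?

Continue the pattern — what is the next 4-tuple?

[7; 11; black; 100]

First slot: +9 each step; -47, -38, -29, -20, -11, -2 → 7.
Second slot: +4 each step, so -13, -9, -5, -1, 3, 7 → 11.
Shade goes black, grey, white, black, grey, white → black (repeats black → grey → white).
For the fourth slot, perfect squares: 4², 5², 6², …: 16, 25, 36, 49, 64, 81 → 100.
Putting it together: [7; 11; black; 100].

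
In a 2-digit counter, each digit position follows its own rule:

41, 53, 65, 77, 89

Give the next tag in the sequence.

First digit goes 4, 5, 6, 7, 8 → 9 (+1 each step, mod 10).
Second digit goes 1, 3, 5, 7, 9 → 1 (+2 each step, mod 10).
Combining the parts gives 91.

91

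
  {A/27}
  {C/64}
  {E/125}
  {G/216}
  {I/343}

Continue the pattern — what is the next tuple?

{K/512}

Letter — letters move forward 2 places in the alphabet: A, C, E, G, I → K.
For the second entry, perfect cubes: 3³, 4³, 5³, …: 27, 64, 125, 216, 343 → 512.
Putting it together: {K/512}.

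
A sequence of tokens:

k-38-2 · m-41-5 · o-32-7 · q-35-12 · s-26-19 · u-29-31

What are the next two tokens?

Letter: letters move forward 2 places in the alphabet; k, m, o, q, s, u → w → y.
Second component: alternating steps +3, −9, +3, −9, …, so 38, 41, 32, 35, 26, 29 → 20 → 23.
Third component: 2, 5, 7, 12, 19, 31 → 50 → 81 (each term is the sum of the two before it).
So the next two tokens are w-20-50 and y-23-81.

w-20-50 then y-23-81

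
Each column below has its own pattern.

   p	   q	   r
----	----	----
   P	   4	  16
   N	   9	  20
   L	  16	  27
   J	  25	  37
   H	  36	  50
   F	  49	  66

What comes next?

D  64  85

Column p goes P, N, L, J, H, F → D (letters move back 2 places in the alphabet).
Column q: perfect squares: 2², 3², 4², …, so 4, 9, 16, 25, 36, 49 → 64.
Column r: 16, 20, 27, 37, 50, 66 → 85 (differences are 4, 7, 10, … (increasing by 3 each time)).
Combining the parts gives D  64  85.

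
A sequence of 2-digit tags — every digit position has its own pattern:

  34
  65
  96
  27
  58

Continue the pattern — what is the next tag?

89

First digit: +3 each step, mod 10, so 3, 6, 9, 2, 5 → 8.
Second digit: +1 each step, mod 10; 4, 5, 6, 7, 8 → 9.
Putting it together: 89.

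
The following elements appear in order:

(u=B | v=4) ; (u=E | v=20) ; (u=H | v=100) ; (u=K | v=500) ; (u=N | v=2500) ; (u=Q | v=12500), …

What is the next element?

U: B, E, H, K, N, Q → T (letters move forward 3 places in the alphabet).
V: ×5 each step, so 4, 20, 100, 500, 2500, 12500 → 62500.
So the next element is (u=T | v=62500).

(u=T | v=62500)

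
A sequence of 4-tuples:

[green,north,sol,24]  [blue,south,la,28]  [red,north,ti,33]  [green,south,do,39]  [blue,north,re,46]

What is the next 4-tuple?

For the colour, repeats green → blue → red: green, blue, red, green, blue → red.
For the direction, alternates north ↔ south: north, south, north, south, north → south.
For the note, runs through the solfège scale do→ti: sol, la, ti, do, re → mi.
Fourth part: differences are 4, 5, 6, … (increasing by 1 each time); 24, 28, 33, 39, 46 → 54.
Combining the parts gives [red,south,mi,54].

[red,south,mi,54]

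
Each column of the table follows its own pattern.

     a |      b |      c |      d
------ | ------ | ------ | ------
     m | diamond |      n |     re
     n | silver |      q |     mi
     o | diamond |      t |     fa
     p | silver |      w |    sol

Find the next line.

Column a — letters move forward 1 place in the alphabet: m, n, o, p → q.
Column b: alternates diamond ↔ silver; diamond, silver, diamond, silver → diamond.
Column c: letters move forward 3 places in the alphabet, so n, q, t, w → z.
Column d goes re, mi, fa, sol → la (runs through the solfège scale do→ti).
Combining the parts gives q  diamond  z  la.

q  diamond  z  la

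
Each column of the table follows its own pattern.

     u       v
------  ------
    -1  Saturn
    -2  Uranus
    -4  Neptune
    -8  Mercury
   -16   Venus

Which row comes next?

-32  Earth

Column u goes -1, -2, -4, -8, -16 → -32 (×2 each step).
Column v — runs through the planets Mercury→Neptune: Saturn, Uranus, Neptune, Mercury, Venus → Earth.
Putting it together: -32  Earth.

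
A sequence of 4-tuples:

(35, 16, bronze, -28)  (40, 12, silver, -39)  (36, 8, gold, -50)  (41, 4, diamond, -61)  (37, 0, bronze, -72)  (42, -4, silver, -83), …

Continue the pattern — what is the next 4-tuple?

(38, -8, gold, -94)

First component: alternating steps +5, −4, +5, −4, …; 35, 40, 36, 41, 37, 42 → 38.
Second component — −4 each step: 16, 12, 8, 4, 0, -4 → -8.
Rank: repeats bronze → silver → gold → diamond, so bronze, silver, gold, diamond, bronze, silver → gold.
Fourth component — −11 each step: -28, -39, -50, -61, -72, -83 → -94.
So the next 4-tuple is (38, -8, gold, -94).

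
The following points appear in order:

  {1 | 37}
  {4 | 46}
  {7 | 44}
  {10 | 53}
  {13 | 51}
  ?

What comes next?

First slot — +3 each step: 1, 4, 7, 10, 13 → 16.
Second slot: alternating steps +9, −2, +9, −2, …, so 37, 46, 44, 53, 51 → 60.
So the next point is {16 | 60}.

{16 | 60}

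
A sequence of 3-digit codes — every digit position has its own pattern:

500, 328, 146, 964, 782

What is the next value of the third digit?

0

First digit: 5, 3, 1, 9, 7 → 5 (−2 each step, mod 10).
Second digit goes 0, 2, 4, 6, 8 → 0 (+2 each step, mod 10).
Third digit — −2 each step, mod 10: 0, 8, 6, 4, 2 → 0.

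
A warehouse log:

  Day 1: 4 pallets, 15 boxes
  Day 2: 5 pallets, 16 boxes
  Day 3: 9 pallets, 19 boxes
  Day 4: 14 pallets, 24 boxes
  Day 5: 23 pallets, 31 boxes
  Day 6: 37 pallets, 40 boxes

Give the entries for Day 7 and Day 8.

60 pallets, 51 boxes; 97 pallets, 64 boxes

Pallets: each term is the sum of the two before it; 4, 5, 9, 14, 23, 37 → 60 → 97.
Boxes: differences are 1, 3, 5, … (increasing by 2 each time); 15, 16, 19, 24, 31, 40 → 51 → 64.
Putting the parts together: 60 pallets, 51 boxes and then 97 pallets, 64 boxes.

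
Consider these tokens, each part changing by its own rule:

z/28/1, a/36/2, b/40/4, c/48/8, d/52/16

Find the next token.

e/60/32

Letter: letters move forward 1 place in the alphabet, wrapping Z→A; z, a, b, c, d → e.
Second component: alternating steps +8, +4, +8, +4, …; 28, 36, 40, 48, 52 → 60.
Third component: ×2 each step, so 1, 2, 4, 8, 16 → 32.
Putting it together: e/60/32.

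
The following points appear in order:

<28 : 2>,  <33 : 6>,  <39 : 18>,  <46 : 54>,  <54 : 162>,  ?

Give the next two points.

For the first coordinate, differences are 5, 6, 7, … (increasing by 1 each time): 28, 33, 39, 46, 54 → 63 → 73.
Second coordinate: ×3 each step; 2, 6, 18, 54, 162 → 486 → 1458.
So the next two points are <63 : 486> and <73 : 1458>.

<63 : 486>, <73 : 1458>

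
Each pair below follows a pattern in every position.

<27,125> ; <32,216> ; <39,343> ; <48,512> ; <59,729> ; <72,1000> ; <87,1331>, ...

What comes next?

<104,1728>

First entry goes 27, 32, 39, 48, 59, 72, 87 → 104 (differences are 5, 7, 9, … (increasing by 2 each time)).
For the second entry, perfect cubes: 5³, 6³, 7³, …: 125, 216, 343, 512, 729, 1000, 1331 → 1728.
So the next pair is <104,1728>.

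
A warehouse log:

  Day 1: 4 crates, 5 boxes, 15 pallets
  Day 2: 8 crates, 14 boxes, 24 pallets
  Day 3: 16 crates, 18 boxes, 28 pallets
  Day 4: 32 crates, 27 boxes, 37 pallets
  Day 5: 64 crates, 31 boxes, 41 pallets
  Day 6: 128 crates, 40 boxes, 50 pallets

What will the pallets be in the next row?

Boxes: alternating steps +9, +4, +9, +4, …; 5, 14, 18, 27, 31, 40 → 44.
Pallets — always 10 more than the boxes: 15, 24, 28, 37, 41, 50 → 54.

54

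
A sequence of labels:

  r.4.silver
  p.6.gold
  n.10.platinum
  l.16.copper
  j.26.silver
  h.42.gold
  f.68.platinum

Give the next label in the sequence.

Letter: letters move back 2 places in the alphabet; r, p, n, l, j, h, f → d.
Second component: each term is the sum of the two before it, so 4, 6, 10, 16, 26, 42, 68 → 110.
Metal — repeats silver → gold → platinum → copper: silver, gold, platinum, copper, silver, gold, platinum → copper.
So the next label is d.110.copper.

d.110.copper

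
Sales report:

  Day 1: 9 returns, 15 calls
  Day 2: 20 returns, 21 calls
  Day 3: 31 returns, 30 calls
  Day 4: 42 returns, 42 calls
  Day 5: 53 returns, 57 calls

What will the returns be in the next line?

Returns — +11 each step: 9, 20, 31, 42, 53 → 64.

64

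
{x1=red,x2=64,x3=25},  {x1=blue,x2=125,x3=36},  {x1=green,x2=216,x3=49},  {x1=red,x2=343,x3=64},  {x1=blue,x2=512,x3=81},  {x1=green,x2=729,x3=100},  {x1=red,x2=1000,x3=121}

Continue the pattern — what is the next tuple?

X1: repeats red → blue → green, so red, blue, green, red, blue, green, red → blue.
X2: perfect cubes: 4³, 5³, 6³, …; 64, 125, 216, 343, 512, 729, 1000 → 1331.
X3: 25, 36, 49, 64, 81, 100, 121 → 144 (perfect squares: 5², 6², 7², …).
Combining the parts gives {x1=blue,x2=1331,x3=144}.

{x1=blue,x2=1331,x3=144}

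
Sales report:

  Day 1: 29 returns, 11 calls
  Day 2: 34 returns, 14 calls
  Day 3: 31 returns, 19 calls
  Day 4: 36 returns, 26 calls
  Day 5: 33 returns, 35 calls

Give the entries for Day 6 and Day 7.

38 returns, 46 calls; 35 returns, 59 calls

Returns: alternating steps +5, −3, +5, −3, …, so 29, 34, 31, 36, 33 → 38 → 35.
Calls goes 11, 14, 19, 26, 35 → 46 → 59 (differences are 3, 5, 7, … (increasing by 2 each time)).
So the next two lines are 38 returns, 46 calls and 35 returns, 59 calls.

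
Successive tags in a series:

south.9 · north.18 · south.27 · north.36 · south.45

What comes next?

Direction: alternates south ↔ north; south, north, south, north, south → north.
Second component — +9 each step: 9, 18, 27, 36, 45 → 54.
Combining the parts gives north.54.

north.54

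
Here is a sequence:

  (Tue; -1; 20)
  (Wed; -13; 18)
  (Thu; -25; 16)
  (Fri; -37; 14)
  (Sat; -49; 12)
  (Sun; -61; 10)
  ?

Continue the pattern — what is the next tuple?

(Mon; -73; 8)

Day: Tue, Wed, Thu, Fri, Sat, Sun → Mon (runs through the weekdays Mon→Sun).
For the second part, −12 each step: -1, -13, -25, -37, -49, -61 → -73.
Third part goes 20, 18, 16, 14, 12, 10 → 8 (−2 each step).
So the next tuple is (Mon; -73; 8).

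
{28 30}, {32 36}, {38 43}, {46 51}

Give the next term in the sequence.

{56 60}

First component: differences are 4, 6, 8, … (increasing by 2 each time), so 28, 32, 38, 46 → 56.
Second component: differences are 6, 7, 8, … (increasing by 1 each time), so 30, 36, 43, 51 → 60.
Combining the parts gives {56 60}.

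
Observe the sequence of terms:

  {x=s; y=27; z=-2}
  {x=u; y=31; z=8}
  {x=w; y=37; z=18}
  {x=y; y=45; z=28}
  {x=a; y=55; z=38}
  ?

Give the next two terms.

X goes s, u, w, y, a → c → e (letters move forward 2 places in the alphabet, wrapping Z→A).
Y goes 27, 31, 37, 45, 55 → 67 → 81 (differences are 4, 6, 8, … (increasing by 2 each time)).
Z: -2, 8, 18, 28, 38 → 48 → 58 (+10 each step).
So the next two terms are {x=c; y=67; z=48} and {x=e; y=81; z=58}.

{x=c; y=67; z=48}, {x=e; y=81; z=58}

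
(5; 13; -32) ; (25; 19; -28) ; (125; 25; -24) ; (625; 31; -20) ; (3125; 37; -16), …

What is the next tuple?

First component: 5, 25, 125, 625, 3125 → 15625 (×5 each step).
Second component: 13, 19, 25, 31, 37 → 43 (+6 each step).
Third component: +4 each step, so -32, -28, -24, -20, -16 → -12.
So the next tuple is (15625; 43; -12).

(15625; 43; -12)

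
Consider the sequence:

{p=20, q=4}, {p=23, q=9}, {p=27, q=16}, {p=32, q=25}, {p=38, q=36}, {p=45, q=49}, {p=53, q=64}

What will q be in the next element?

81

Q: perfect squares: 2², 3², 4², …, so 4, 9, 16, 25, 36, 49, 64 → 81.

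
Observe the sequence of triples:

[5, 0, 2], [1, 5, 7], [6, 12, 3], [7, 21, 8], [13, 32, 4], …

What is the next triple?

[20, 45, 9]

First value: 5, 1, 6, 7, 13 → 20 (each term is the sum of the two before it).
Second value: differences are 5, 7, 9, … (increasing by 2 each time), so 0, 5, 12, 21, 32 → 45.
Third value goes 2, 7, 3, 8, 4 → 9 (alternating steps +5, −4, +5, −4, …).
Putting it together: [20, 45, 9].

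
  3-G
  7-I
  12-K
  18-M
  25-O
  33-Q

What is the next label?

42-S

First component: 3, 7, 12, 18, 25, 33 → 42 (differences are 4, 5, 6, … (increasing by 1 each time)).
Letter — letters move forward 2 places in the alphabet: G, I, K, M, O, Q → S.
Combining the parts gives 42-S.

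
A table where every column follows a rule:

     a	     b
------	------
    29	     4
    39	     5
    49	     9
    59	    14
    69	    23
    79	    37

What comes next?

Column a: +10 each step, so 29, 39, 49, 59, 69, 79 → 89.
Column b: each term is the sum of the two before it, so 4, 5, 9, 14, 23, 37 → 60.
Combining the parts gives 89  60.

89  60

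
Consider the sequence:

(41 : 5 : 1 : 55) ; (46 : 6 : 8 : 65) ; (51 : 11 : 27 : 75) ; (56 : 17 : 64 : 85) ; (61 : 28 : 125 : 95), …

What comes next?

(66 : 45 : 216 : 105)

First coordinate — +5 each step: 41, 46, 51, 56, 61 → 66.
Second coordinate goes 5, 6, 11, 17, 28 → 45 (each term is the sum of the two before it).
Third coordinate: perfect cubes: 1³, 2³, 3³, …; 1, 8, 27, 64, 125 → 216.
Fourth coordinate — +10 each step: 55, 65, 75, 85, 95 → 105.
So the next element is (66 : 45 : 216 : 105).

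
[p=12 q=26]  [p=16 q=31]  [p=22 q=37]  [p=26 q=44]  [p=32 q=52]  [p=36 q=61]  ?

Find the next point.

[p=42 q=71]

P: 12, 16, 22, 26, 32, 36 → 42 (alternating steps +4, +6, +4, +6, …).
For the q, differences are 5, 6, 7, … (increasing by 1 each time): 26, 31, 37, 44, 52, 61 → 71.
Combining the parts gives [p=42 q=71].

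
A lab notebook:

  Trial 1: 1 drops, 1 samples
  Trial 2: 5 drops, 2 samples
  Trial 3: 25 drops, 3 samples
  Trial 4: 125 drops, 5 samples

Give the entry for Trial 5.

625 drops, 8 samples

Drops: ×5 each step, so 1, 5, 25, 125 → 625.
Samples: 1, 2, 3, 5 → 8 (each term is the sum of the two before it).
Putting it together: 625 drops, 8 samples.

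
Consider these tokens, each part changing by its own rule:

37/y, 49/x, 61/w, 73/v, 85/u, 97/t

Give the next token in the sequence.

109/s

First component: +12 each step, so 37, 49, 61, 73, 85, 97 → 109.
For the letter, letters move back 1 place in the alphabet: y, x, w, v, u, t → s.
Putting it together: 109/s.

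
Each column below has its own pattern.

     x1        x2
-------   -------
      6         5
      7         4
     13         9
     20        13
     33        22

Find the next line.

Column x1: each term is the sum of the two before it; 6, 7, 13, 20, 33 → 53.
Column x2: 5, 4, 9, 13, 22 → 35 (each term is the sum of the two before it).
Combining the parts gives 53  35.

53  35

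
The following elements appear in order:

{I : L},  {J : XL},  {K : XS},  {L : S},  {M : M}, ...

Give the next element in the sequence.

{N : L}

For the letter, letters move forward 1 place in the alphabet: I, J, K, L, M → N.
Size: runs through clothing sizes XS→XL, so L, XL, XS, S, M → L.
Combining the parts gives {N : L}.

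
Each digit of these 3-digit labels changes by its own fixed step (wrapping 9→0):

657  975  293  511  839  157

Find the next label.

475

First digit: +3 each step, mod 10; 6, 9, 2, 5, 8, 1 → 4.
Second digit: 5, 7, 9, 1, 3, 5 → 7 (+2 each step, mod 10).
Third digit goes 7, 5, 3, 1, 9, 7 → 5 (−2 each step, mod 10).
Combining the parts gives 475.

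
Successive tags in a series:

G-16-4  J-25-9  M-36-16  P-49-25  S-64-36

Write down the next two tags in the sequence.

V-81-49, Y-100-64

Letter: letters move forward 3 places in the alphabet; G, J, M, P, S → V → Y.
Second component: 16, 25, 36, 49, 64 → 81 → 100 (perfect squares: 4², 5², 6², …).
Third component: 4, 9, 16, 25, 36 → 49 → 64 (perfect squares: 2², 3², 4², …).
Putting the parts together: V-81-49 and then Y-100-64.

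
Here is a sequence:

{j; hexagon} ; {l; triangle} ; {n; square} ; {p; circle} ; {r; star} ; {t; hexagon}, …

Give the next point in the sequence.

{v; triangle}

Letter: letters move forward 2 places in the alphabet, so j, l, n, p, r, t → v.
For the shape, repeats hexagon → triangle → square → circle → star: hexagon, triangle, square, circle, star, hexagon → triangle.
Putting it together: {v; triangle}.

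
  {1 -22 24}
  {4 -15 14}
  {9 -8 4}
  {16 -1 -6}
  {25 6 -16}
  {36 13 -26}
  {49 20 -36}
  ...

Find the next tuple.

{64 27 -46}

First coordinate: perfect squares: 1², 2², 3², …; 1, 4, 9, 16, 25, 36, 49 → 64.
Second coordinate goes -22, -15, -8, -1, 6, 13, 20 → 27 (+7 each step).
Third coordinate — −10 each step: 24, 14, 4, -6, -16, -26, -36 → -46.
So the next tuple is {64 27 -46}.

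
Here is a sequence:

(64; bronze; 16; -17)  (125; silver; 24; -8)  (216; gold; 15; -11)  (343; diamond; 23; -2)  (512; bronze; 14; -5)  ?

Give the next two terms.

(729; silver; 22; 4), (1000; gold; 13; 1)

First component — perfect cubes: 4³, 5³, 6³, …: 64, 125, 216, 343, 512 → 729 → 1000.
Rank — repeats bronze → silver → gold → diamond: bronze, silver, gold, diamond, bronze → silver → gold.
For the third component, alternating steps +8, −9, +8, −9, …: 16, 24, 15, 23, 14 → 22 → 13.
Fourth component — alternating steps +9, −3, +9, −3, …: -17, -8, -11, -2, -5 → 4 → 1.
So the next two terms are (729; silver; 22; 4) and (1000; gold; 13; 1).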